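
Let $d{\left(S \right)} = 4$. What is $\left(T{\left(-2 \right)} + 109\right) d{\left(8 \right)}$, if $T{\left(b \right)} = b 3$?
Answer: $412$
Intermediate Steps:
$T{\left(b \right)} = 3 b$
$\left(T{\left(-2 \right)} + 109\right) d{\left(8 \right)} = \left(3 \left(-2\right) + 109\right) 4 = \left(-6 + 109\right) 4 = 103 \cdot 4 = 412$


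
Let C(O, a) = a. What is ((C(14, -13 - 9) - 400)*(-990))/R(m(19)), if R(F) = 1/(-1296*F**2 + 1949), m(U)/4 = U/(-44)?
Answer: -8812385460/11 ≈ -8.0113e+8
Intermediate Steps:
m(U) = -U/11 (m(U) = 4*(U/(-44)) = 4*(U*(-1/44)) = 4*(-U/44) = -U/11)
R(F) = 1/(1949 - 1296*F**2)
((C(14, -13 - 9) - 400)*(-990))/R(m(19)) = (((-13 - 9) - 400)*(-990))/((-1/(-1949 + 1296*(-1/11*19)**2))) = ((-22 - 400)*(-990))/((-1/(-1949 + 1296*(-19/11)**2))) = (-422*(-990))/((-1/(-1949 + 1296*(361/121)))) = 417780/((-1/(-1949 + 467856/121))) = 417780/((-1/232027/121)) = 417780/((-1*121/232027)) = 417780/(-121/232027) = 417780*(-232027/121) = -8812385460/11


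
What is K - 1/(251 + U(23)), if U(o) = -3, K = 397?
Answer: 98455/248 ≈ 397.00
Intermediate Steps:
K - 1/(251 + U(23)) = 397 - 1/(251 - 3) = 397 - 1/248 = 98455/248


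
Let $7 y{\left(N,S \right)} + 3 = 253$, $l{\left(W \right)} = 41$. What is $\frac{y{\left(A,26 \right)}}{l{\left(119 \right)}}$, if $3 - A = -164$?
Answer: $\frac{250}{287} \approx 0.87108$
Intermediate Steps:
$A = 167$ ($A = 3 - -164 = 3 + 164 = 167$)
$y{\left(N,S \right)} = \frac{250}{7}$ ($y{\left(N,S \right)} = - \frac{3}{7} + \frac{1}{7} \cdot 253 = - \frac{3}{7} + \frac{253}{7} = \frac{250}{7}$)
$\frac{y{\left(A,26 \right)}}{l{\left(119 \right)}} = \frac{250}{7 \cdot 41} = \frac{250}{7} \cdot \frac{1}{41} = \frac{250}{287}$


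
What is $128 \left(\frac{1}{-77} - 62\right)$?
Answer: $- \frac{611200}{77} \approx -7937.7$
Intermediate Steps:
$128 \left(\frac{1}{-77} - 62\right) = 128 \left(- \frac{1}{77} - 62\right) = 128 \left(- \frac{4775}{77}\right) = - \frac{611200}{77}$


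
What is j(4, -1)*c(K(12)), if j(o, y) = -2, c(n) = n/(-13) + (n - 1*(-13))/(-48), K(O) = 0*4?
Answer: 13/24 ≈ 0.54167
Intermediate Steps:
K(O) = 0
c(n) = -13/48 - 61*n/624 (c(n) = n*(-1/13) + (n + 13)*(-1/48) = -n/13 + (13 + n)*(-1/48) = -n/13 + (-13/48 - n/48) = -13/48 - 61*n/624)
j(4, -1)*c(K(12)) = -2*(-13/48 - 61/624*0) = -2*(-13/48 + 0) = -2*(-13/48) = 13/24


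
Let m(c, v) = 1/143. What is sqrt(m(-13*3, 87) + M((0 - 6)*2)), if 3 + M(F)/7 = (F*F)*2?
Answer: sqrt(40795898)/143 ≈ 44.666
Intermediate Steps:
m(c, v) = 1/143
M(F) = -21 + 14*F**2 (M(F) = -21 + 7*((F*F)*2) = -21 + 7*(F**2*2) = -21 + 7*(2*F**2) = -21 + 14*F**2)
sqrt(m(-13*3, 87) + M((0 - 6)*2)) = sqrt(1/143 + (-21 + 14*((0 - 6)*2)**2)) = sqrt(1/143 + (-21 + 14*(-6*2)**2)) = sqrt(1/143 + (-21 + 14*(-12)**2)) = sqrt(1/143 + (-21 + 14*144)) = sqrt(1/143 + (-21 + 2016)) = sqrt(1/143 + 1995) = sqrt(285286/143) = sqrt(40795898)/143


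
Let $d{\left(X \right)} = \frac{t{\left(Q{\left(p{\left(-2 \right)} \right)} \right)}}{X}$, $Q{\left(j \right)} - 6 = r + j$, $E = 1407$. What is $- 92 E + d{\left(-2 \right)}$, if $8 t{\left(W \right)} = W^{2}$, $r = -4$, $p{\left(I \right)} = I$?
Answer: $-129444$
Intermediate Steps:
$Q{\left(j \right)} = 2 + j$ ($Q{\left(j \right)} = 6 + \left(-4 + j\right) = 2 + j$)
$t{\left(W \right)} = \frac{W^{2}}{8}$
$d{\left(X \right)} = 0$ ($d{\left(X \right)} = \frac{\frac{1}{8} \left(2 - 2\right)^{2}}{X} = \frac{\frac{1}{8} \cdot 0^{2}}{X} = \frac{\frac{1}{8} \cdot 0}{X} = \frac{0}{X} = 0$)
$- 92 E + d{\left(-2 \right)} = \left(-92\right) 1407 + 0 = -129444 + 0 = -129444$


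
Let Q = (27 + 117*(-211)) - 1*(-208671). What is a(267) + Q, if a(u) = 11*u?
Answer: 186948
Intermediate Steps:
Q = 184011 (Q = (27 - 24687) + 208671 = -24660 + 208671 = 184011)
a(267) + Q = 11*267 + 184011 = 2937 + 184011 = 186948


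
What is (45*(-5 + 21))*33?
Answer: 23760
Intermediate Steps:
(45*(-5 + 21))*33 = (45*16)*33 = 720*33 = 23760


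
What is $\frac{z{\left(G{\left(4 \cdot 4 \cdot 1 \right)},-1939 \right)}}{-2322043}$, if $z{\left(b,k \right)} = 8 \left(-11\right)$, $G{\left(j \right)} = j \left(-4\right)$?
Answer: $\frac{88}{2322043} \approx 3.7898 \cdot 10^{-5}$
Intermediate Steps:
$G{\left(j \right)} = - 4 j$
$z{\left(b,k \right)} = -88$
$\frac{z{\left(G{\left(4 \cdot 4 \cdot 1 \right)},-1939 \right)}}{-2322043} = - \frac{88}{-2322043} = \left(-88\right) \left(- \frac{1}{2322043}\right) = \frac{88}{2322043}$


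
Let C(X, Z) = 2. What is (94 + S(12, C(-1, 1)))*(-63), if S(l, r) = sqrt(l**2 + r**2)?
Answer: -5922 - 126*sqrt(37) ≈ -6688.4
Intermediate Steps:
(94 + S(12, C(-1, 1)))*(-63) = (94 + sqrt(12**2 + 2**2))*(-63) = (94 + sqrt(144 + 4))*(-63) = (94 + sqrt(148))*(-63) = (94 + 2*sqrt(37))*(-63) = -5922 - 126*sqrt(37)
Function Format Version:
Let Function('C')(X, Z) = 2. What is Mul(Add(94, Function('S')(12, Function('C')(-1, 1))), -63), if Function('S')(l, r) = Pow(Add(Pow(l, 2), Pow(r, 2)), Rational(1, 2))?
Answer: Add(-5922, Mul(-126, Pow(37, Rational(1, 2)))) ≈ -6688.4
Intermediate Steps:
Mul(Add(94, Function('S')(12, Function('C')(-1, 1))), -63) = Mul(Add(94, Pow(Add(Pow(12, 2), Pow(2, 2)), Rational(1, 2))), -63) = Mul(Add(94, Pow(Add(144, 4), Rational(1, 2))), -63) = Mul(Add(94, Pow(148, Rational(1, 2))), -63) = Mul(Add(94, Mul(2, Pow(37, Rational(1, 2)))), -63) = Add(-5922, Mul(-126, Pow(37, Rational(1, 2))))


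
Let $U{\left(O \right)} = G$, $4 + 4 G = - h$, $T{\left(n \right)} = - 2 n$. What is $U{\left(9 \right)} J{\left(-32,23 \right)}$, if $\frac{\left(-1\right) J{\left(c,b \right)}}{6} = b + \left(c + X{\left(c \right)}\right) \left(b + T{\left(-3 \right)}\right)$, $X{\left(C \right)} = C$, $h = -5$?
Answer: $\frac{5499}{2} \approx 2749.5$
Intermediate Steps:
$G = \frac{1}{4}$ ($G = -1 + \frac{\left(-1\right) \left(-5\right)}{4} = -1 + \frac{1}{4} \cdot 5 = -1 + \frac{5}{4} = \frac{1}{4} \approx 0.25$)
$J{\left(c,b \right)} = - 6 b - 12 c \left(6 + b\right)$ ($J{\left(c,b \right)} = - 6 \left(b + \left(c + c\right) \left(b - -6\right)\right) = - 6 \left(b + 2 c \left(b + 6\right)\right) = - 6 \left(b + 2 c \left(6 + b\right)\right) = - 6 b - 12 c \left(6 + b\right)$)
$U{\left(O \right)} = \frac{1}{4}$
$U{\left(9 \right)} J{\left(-32,23 \right)} = \frac{\left(-72\right) \left(-32\right) - 138 - 276 \left(-32\right)}{4} = \frac{2304 - 138 + 8832}{4} = \frac{1}{4} \cdot 10998 = \frac{5499}{2}$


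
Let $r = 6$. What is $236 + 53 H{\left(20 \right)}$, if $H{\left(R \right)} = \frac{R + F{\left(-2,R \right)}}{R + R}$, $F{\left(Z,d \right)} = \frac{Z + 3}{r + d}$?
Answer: $\frac{273053}{1040} \approx 262.55$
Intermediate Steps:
$F{\left(Z,d \right)} = \frac{3 + Z}{6 + d}$ ($F{\left(Z,d \right)} = \frac{Z + 3}{6 + d} = \frac{3 + Z}{6 + d}$)
$H{\left(R \right)} = \frac{R + \frac{1}{6 + R}}{2 R}$ ($H{\left(R \right)} = \frac{R + \frac{3 - 2}{6 + R}}{R + R} = \frac{R + \frac{1}{6 + R} 1}{2 R} = \left(R + \frac{1}{6 + R}\right) \frac{1}{2 R} = \frac{R + \frac{1}{6 + R}}{2 R}$)
$236 + 53 H{\left(20 \right)} = 236 + 53 \frac{1 + 20 \left(6 + 20\right)}{2 \cdot 20 \left(6 + 20\right)} = 236 + 53 \cdot \frac{1}{2} \cdot \frac{1}{20} \cdot \frac{1}{26} \left(1 + 20 \cdot 26\right) = 236 + 53 \cdot \frac{1}{2} \cdot \frac{1}{20} \cdot \frac{1}{26} \left(1 + 520\right) = 236 + 53 \cdot \frac{1}{2} \cdot \frac{1}{20} \cdot \frac{1}{26} \cdot 521 = 236 + 53 \cdot \frac{521}{1040} = 236 + \frac{27613}{1040} = \frac{273053}{1040}$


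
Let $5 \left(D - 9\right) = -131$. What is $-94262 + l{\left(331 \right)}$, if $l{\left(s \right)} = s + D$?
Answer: $- \frac{469741}{5} \approx -93948.0$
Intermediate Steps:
$D = - \frac{86}{5}$ ($D = 9 + \frac{1}{5} \left(-131\right) = 9 - \frac{131}{5} = - \frac{86}{5} \approx -17.2$)
$l{\left(s \right)} = - \frac{86}{5} + s$ ($l{\left(s \right)} = s - \frac{86}{5} = - \frac{86}{5} + s$)
$-94262 + l{\left(331 \right)} = -94262 + \left(- \frac{86}{5} + 331\right) = -94262 + \frac{1569}{5} = - \frac{469741}{5}$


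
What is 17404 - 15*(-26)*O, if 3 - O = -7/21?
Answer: 18704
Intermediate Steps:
O = 10/3 (O = 3 - (-7)/21 = 3 - 1*(-⅓) = 3 + ⅓ = 10/3 ≈ 3.3333)
17404 - 15*(-26)*O = 17404 - 15*(-26)*10/3 = 17404 - (-390)*10/3 = 17404 - 1*(-1300) = 17404 + 1300 = 18704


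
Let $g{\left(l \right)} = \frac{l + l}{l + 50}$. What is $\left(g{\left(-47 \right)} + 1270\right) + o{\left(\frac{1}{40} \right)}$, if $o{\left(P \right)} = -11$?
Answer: $\frac{3683}{3} \approx 1227.7$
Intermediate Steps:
$g{\left(l \right)} = \frac{2 l}{50 + l}$
$\left(g{\left(-47 \right)} + 1270\right) + o{\left(\frac{1}{40} \right)} = \left(2 \left(-47\right) \frac{1}{50 - 47} + 1270\right) - 11 = \left(2 \left(-47\right) \frac{1}{3} + 1270\right) - 11 = \left(- \frac{94}{3} + 1270\right) - 11 = \frac{3716}{3} - 11 = \frac{3683}{3}$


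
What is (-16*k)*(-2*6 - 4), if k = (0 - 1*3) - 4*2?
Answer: -2816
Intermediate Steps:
k = -11 (k = (0 - 3) - 8 = -3 - 8 = -11)
(-16*k)*(-2*6 - 4) = (-16*(-11))*(-2*6 - 4) = 176*(-12 - 4) = 176*(-16) = -2816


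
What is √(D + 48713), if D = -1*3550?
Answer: √45163 ≈ 212.52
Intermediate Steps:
D = -3550
√(D + 48713) = √(-3550 + 48713) = √45163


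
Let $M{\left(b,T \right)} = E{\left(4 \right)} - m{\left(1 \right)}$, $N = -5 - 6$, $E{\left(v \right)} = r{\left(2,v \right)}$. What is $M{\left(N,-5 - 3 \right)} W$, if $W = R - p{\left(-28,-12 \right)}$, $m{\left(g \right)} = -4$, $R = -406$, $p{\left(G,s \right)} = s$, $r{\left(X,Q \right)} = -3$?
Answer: $-394$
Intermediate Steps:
$E{\left(v \right)} = -3$
$N = -11$ ($N = -5 - 6 = -11$)
$M{\left(b,T \right)} = 1$ ($M{\left(b,T \right)} = -3 - -4 = -3 + 4 = 1$)
$W = -394$ ($W = -406 - -12 = -406 + 12 = -394$)
$M{\left(N,-5 - 3 \right)} W = 1 \left(-394\right) = -394$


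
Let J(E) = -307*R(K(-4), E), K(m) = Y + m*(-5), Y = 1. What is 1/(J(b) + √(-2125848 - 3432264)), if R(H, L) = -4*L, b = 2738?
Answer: 420283/1413103095476 - 3*I*√38598/2826206190952 ≈ 2.9742e-7 - 2.0854e-10*I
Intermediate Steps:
K(m) = 1 - 5*m (K(m) = 1 + m*(-5) = 1 - 5*m)
J(E) = 1228*E (J(E) = -(-1228)*E = 1228*E)
1/(J(b) + √(-2125848 - 3432264)) = 1/(1228*2738 + √(-2125848 - 3432264)) = 1/(3362264 + √(-5558112)) = 1/(3362264 + 12*I*√38598)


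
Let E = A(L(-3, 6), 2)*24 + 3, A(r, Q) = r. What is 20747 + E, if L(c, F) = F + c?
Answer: 20822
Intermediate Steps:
E = 75 (E = (6 - 3)*24 + 3 = 3*24 + 3 = 72 + 3 = 75)
20747 + E = 20747 + 75 = 20822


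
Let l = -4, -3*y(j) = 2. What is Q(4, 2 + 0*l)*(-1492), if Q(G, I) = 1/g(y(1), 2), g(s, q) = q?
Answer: -746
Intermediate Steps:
y(j) = -⅔ (y(j) = -⅓*2 = -⅔)
Q(G, I) = ½ (Q(G, I) = 1/2 = ½)
Q(4, 2 + 0*l)*(-1492) = (½)*(-1492) = -746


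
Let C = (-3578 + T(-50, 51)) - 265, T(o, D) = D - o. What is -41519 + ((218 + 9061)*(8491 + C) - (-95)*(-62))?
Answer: 44018562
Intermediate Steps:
C = -3742 (C = (-3578 + (51 - 1*(-50))) - 265 = (-3578 + (51 + 50)) - 265 = (-3578 + 101) - 265 = -3477 - 265 = -3742)
-41519 + ((218 + 9061)*(8491 + C) - (-95)*(-62)) = -41519 + ((218 + 9061)*(8491 - 3742) - (-95)*(-62)) = -41519 + (9279*4749 - 1*5890) = -41519 + (44065971 - 5890) = -41519 + 44060081 = 44018562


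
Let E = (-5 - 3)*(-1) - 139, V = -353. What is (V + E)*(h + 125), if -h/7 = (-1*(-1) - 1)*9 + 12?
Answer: -19844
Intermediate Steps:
E = -131 (E = -8*(-1) - 139 = 8 - 139 = -131)
h = -84 (h = -7*((-1*(-1) - 1)*9 + 12) = -7*((1 - 1)*9 + 12) = -7*(0*9 + 12) = -7*(0 + 12) = -7*12 = -84)
(V + E)*(h + 125) = (-353 - 131)*(-84 + 125) = -484*41 = -19844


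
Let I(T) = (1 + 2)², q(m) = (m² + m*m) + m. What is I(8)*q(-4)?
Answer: 252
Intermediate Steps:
q(m) = m + 2*m² (q(m) = (m² + m²) + m = 2*m² + m = m + 2*m²)
I(T) = 9 (I(T) = 3² = 9)
I(8)*q(-4) = 9*(-4*(1 + 2*(-4))) = 9*(-4*(1 - 8)) = 9*(-4*(-7)) = 9*28 = 252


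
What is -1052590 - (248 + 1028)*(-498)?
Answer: -417142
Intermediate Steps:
-1052590 - (248 + 1028)*(-498) = -1052590 - 1276*(-498) = -1052590 - 1*(-635448) = -1052590 + 635448 = -417142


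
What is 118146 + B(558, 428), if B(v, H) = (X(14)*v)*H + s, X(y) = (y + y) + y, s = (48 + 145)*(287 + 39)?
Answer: 10211672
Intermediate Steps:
s = 62918 (s = 193*326 = 62918)
X(y) = 3*y (X(y) = 2*y + y = 3*y)
B(v, H) = 62918 + 42*H*v (B(v, H) = ((3*14)*v)*H + 62918 = (42*v)*H + 62918 = 42*H*v + 62918 = 62918 + 42*H*v)
118146 + B(558, 428) = 118146 + (62918 + 42*428*558) = 118146 + (62918 + 10030608) = 118146 + 10093526 = 10211672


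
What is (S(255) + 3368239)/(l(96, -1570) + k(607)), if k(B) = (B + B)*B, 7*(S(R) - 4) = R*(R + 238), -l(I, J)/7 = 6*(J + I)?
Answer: 11851708/2795821 ≈ 4.2391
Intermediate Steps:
l(I, J) = -42*I - 42*J (l(I, J) = -42*(J + I) = -42*(I + J) = -7*(6*I + 6*J) = -42*I - 42*J)
S(R) = 4 + R*(238 + R)/7 (S(R) = 4 + (R*(R + 238))/7 = 4 + (R*(238 + R))/7 = 4 + R*(238 + R)/7)
k(B) = 2*B**2 (k(B) = (2*B)*B = 2*B**2)
(S(255) + 3368239)/(l(96, -1570) + k(607)) = ((4 + 34*255 + (1/7)*255**2) + 3368239)/((-42*96 - 42*(-1570)) + 2*607**2) = ((4 + 8670 + (1/7)*65025) + 3368239)/((-4032 + 65940) + 2*368449) = ((4 + 8670 + 65025/7) + 3368239)/(61908 + 736898) = (125743/7 + 3368239)/798806 = (23703416/7)*(1/798806) = 11851708/2795821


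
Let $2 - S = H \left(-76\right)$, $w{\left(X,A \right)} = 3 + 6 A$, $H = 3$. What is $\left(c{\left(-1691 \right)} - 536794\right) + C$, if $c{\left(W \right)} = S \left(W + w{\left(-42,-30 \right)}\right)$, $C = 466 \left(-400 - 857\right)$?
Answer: $-1552196$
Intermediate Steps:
$C = -585762$ ($C = 466 \left(-1257\right) = -585762$)
$S = 230$ ($S = 2 - 3 \left(-76\right) = 2 - -228 = 2 + 228 = 230$)
$c{\left(W \right)} = -40710 + 230 W$ ($c{\left(W \right)} = 230 \left(W + \left(3 + 6 \left(-30\right)\right)\right) = 230 \left(W + \left(3 - 180\right)\right) = 230 \left(W - 177\right) = 230 \left(-177 + W\right) = -40710 + 230 W$)
$\left(c{\left(-1691 \right)} - 536794\right) + C = \left(\left(-40710 + 230 \left(-1691\right)\right) - 536794\right) - 585762 = \left(\left(-40710 - 388930\right) - 536794\right) - 585762 = \left(-429640 - 536794\right) - 585762 = -966434 - 585762 = -1552196$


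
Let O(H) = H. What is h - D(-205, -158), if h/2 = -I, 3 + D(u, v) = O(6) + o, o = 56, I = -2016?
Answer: 3973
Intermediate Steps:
D(u, v) = 59 (D(u, v) = -3 + (6 + 56) = -3 + 62 = 59)
h = 4032 (h = 2*(-1*(-2016)) = 2*2016 = 4032)
h - D(-205, -158) = 4032 - 1*59 = 4032 - 59 = 3973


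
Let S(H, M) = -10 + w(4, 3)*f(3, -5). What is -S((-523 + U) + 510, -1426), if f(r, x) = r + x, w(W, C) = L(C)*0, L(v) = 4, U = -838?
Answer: 10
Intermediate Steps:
w(W, C) = 0 (w(W, C) = 4*0 = 0)
S(H, M) = -10 (S(H, M) = -10 + 0*(3 - 5) = -10 + 0*(-2) = -10 + 0 = -10)
-S((-523 + U) + 510, -1426) = -1*(-10) = 10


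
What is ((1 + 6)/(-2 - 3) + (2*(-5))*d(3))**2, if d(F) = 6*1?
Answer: 94249/25 ≈ 3770.0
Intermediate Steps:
d(F) = 6
((1 + 6)/(-2 - 3) + (2*(-5))*d(3))**2 = ((1 + 6)/(-2 - 3) + (2*(-5))*6)**2 = (7/(-5) - 10*6)**2 = (7*(-1/5) - 60)**2 = (-7/5 - 60)**2 = (-307/5)**2 = 94249/25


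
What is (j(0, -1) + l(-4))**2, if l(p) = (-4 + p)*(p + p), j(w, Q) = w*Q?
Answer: 4096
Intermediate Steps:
j(w, Q) = Q*w
l(p) = 2*p*(-4 + p) (l(p) = (-4 + p)*(2*p) = 2*p*(-4 + p))
(j(0, -1) + l(-4))**2 = (-1*0 + 2*(-4)*(-4 - 4))**2 = (0 + 2*(-4)*(-8))**2 = (0 + 64)**2 = 64**2 = 4096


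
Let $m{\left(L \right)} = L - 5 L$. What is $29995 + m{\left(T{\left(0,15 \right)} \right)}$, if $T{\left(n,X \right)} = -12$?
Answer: $30043$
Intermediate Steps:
$m{\left(L \right)} = - 4 L$
$29995 + m{\left(T{\left(0,15 \right)} \right)} = 29995 - -48 = 29995 + 48 = 30043$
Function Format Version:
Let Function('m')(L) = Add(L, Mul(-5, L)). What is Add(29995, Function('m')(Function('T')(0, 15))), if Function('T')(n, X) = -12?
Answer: 30043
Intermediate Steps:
Function('m')(L) = Mul(-4, L)
Add(29995, Function('m')(Function('T')(0, 15))) = Add(29995, Mul(-4, -12)) = Add(29995, 48) = 30043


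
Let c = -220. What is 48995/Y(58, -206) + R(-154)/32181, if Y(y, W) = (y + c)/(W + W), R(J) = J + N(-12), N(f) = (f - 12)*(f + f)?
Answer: 108267300584/868887 ≈ 1.2460e+5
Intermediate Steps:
N(f) = 2*f*(-12 + f) (N(f) = (-12 + f)*(2*f) = 2*f*(-12 + f))
R(J) = 576 + J (R(J) = J + 2*(-12)*(-12 - 12) = J + 2*(-12)*(-24) = J + 576 = 576 + J)
Y(y, W) = (-220 + y)/(2*W) (Y(y, W) = (y - 220)/(W + W) = (-220 + y)/((2*W)) = (-220 + y)*(1/(2*W)) = (-220 + y)/(2*W))
48995/Y(58, -206) + R(-154)/32181 = 48995/(((½)*(-220 + 58)/(-206))) + (576 - 154)/32181 = 48995/(((½)*(-1/206)*(-162))) + 422*(1/32181) = 48995/(81/206) + 422/32181 = 48995*(206/81) + 422/32181 = 10092970/81 + 422/32181 = 108267300584/868887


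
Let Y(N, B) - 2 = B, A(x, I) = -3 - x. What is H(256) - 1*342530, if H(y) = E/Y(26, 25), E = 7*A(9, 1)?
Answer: -3082798/9 ≈ -3.4253e+5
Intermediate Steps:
Y(N, B) = 2 + B
E = -84 (E = 7*(-3 - 1*9) = 7*(-3 - 9) = 7*(-12) = -84)
H(y) = -28/9 (H(y) = -84/(2 + 25) = -84/27 = -84*1/27 = -28/9)
H(256) - 1*342530 = -28/9 - 1*342530 = -28/9 - 342530 = -3082798/9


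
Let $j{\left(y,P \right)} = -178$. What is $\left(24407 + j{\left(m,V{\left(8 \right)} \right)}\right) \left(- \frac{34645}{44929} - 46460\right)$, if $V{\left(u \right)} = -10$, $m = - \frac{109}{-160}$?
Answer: $- \frac{50576486480565}{44929} \approx -1.1257 \cdot 10^{9}$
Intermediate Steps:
$m = \frac{109}{160}$ ($m = \left(-109\right) \left(- \frac{1}{160}\right) = \frac{109}{160} \approx 0.68125$)
$\left(24407 + j{\left(m,V{\left(8 \right)} \right)}\right) \left(- \frac{34645}{44929} - 46460\right) = \left(24407 - 178\right) \left(- \frac{34645}{44929} - 46460\right) = 24229 \left(\left(-34645\right) \frac{1}{44929} - 46460\right) = 24229 \left(- \frac{34645}{44929} - 46460\right) = 24229 \left(- \frac{2087435985}{44929}\right) = - \frac{50576486480565}{44929}$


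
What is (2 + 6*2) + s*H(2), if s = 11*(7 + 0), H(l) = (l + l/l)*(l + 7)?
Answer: 2093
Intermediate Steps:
H(l) = (1 + l)*(7 + l) (H(l) = (l + 1)*(7 + l) = (1 + l)*(7 + l))
s = 77 (s = 11*7 = 77)
(2 + 6*2) + s*H(2) = (2 + 6*2) + 77*(7 + 2² + 8*2) = (2 + 12) + 77*(7 + 4 + 16) = 14 + 77*27 = 14 + 2079 = 2093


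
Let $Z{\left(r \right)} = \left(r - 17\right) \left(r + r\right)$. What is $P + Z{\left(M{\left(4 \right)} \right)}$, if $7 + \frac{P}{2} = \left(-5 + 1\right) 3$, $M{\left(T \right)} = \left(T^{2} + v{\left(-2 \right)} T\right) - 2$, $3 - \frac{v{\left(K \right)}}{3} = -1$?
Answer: $5542$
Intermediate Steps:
$v{\left(K \right)} = 12$ ($v{\left(K \right)} = 9 - -3 = 9 + 3 = 12$)
$M{\left(T \right)} = -2 + T^{2} + 12 T$ ($M{\left(T \right)} = \left(T^{2} + 12 T\right) - 2 = -2 + T^{2} + 12 T$)
$Z{\left(r \right)} = 2 r \left(-17 + r\right)$ ($Z{\left(r \right)} = \left(-17 + r\right) 2 r = 2 r \left(-17 + r\right)$)
$P = -38$ ($P = -14 + 2 \left(-5 + 1\right) 3 = -14 + 2 \left(\left(-4\right) 3\right) = -14 + 2 \left(-12\right) = -14 - 24 = -38$)
$P + Z{\left(M{\left(4 \right)} \right)} = -38 + 2 \left(-2 + 4^{2} + 12 \cdot 4\right) \left(-17 + \left(-2 + 4^{2} + 12 \cdot 4\right)\right) = -38 + 2 \left(-2 + 16 + 48\right) \left(-17 + \left(-2 + 16 + 48\right)\right) = -38 + 2 \cdot 62 \left(-17 + 62\right) = -38 + 2 \cdot 62 \cdot 45 = -38 + 5580 = 5542$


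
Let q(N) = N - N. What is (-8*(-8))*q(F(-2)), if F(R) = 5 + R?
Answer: 0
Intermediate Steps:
q(N) = 0
(-8*(-8))*q(F(-2)) = -8*(-8)*0 = 64*0 = 0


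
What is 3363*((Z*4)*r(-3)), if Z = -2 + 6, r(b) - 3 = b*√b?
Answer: 161424 - 161424*I*√3 ≈ 1.6142e+5 - 2.7959e+5*I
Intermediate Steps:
r(b) = 3 + b^(3/2) (r(b) = 3 + b*√b = 3 + b^(3/2))
Z = 4
3363*((Z*4)*r(-3)) = 3363*((4*4)*(3 + (-3)^(3/2))) = 3363*(16*(3 - 3*I*√3)) = 3363*(48 - 48*I*√3) = 161424 - 161424*I*√3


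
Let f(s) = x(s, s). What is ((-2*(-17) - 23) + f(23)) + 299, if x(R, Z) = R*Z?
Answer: 839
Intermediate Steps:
f(s) = s² (f(s) = s*s = s²)
((-2*(-17) - 23) + f(23)) + 299 = ((-2*(-17) - 23) + 23²) + 299 = ((34 - 23) + 529) + 299 = (11 + 529) + 299 = 540 + 299 = 839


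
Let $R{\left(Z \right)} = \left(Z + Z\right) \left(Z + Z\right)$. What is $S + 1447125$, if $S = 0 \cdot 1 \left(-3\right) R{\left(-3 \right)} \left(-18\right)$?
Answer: $1447125$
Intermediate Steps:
$R{\left(Z \right)} = 4 Z^{2}$ ($R{\left(Z \right)} = 2 Z 2 Z = 4 Z^{2}$)
$S = 0$ ($S = 0 \cdot 1 \left(-3\right) 4 \left(-3\right)^{2} \left(-18\right) = 0 \left(-3\right) 4 \cdot 9 \left(-18\right) = 0 \cdot 36 \left(-18\right) = 0 \left(-18\right) = 0$)
$S + 1447125 = 0 + 1447125 = 1447125$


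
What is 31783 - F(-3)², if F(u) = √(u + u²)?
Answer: 31777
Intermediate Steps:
31783 - F(-3)² = 31783 - (√(-3*(1 - 3)))² = 31783 - (√(-3*(-2)))² = 31783 - (√6)² = 31783 - 1*6 = 31783 - 6 = 31777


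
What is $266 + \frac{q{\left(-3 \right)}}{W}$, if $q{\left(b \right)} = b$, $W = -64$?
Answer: $\frac{17027}{64} \approx 266.05$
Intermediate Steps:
$266 + \frac{q{\left(-3 \right)}}{W} = 266 + \frac{1}{-64} \left(-3\right) = 266 - - \frac{3}{64} = 266 + \frac{3}{64} = \frac{17027}{64}$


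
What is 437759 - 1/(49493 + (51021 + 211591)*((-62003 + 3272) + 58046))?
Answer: 78726459051794/179839727 ≈ 4.3776e+5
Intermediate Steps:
437759 - 1/(49493 + (51021 + 211591)*((-62003 + 3272) + 58046)) = 437759 - 1/(49493 + 262612*(-58731 + 58046)) = 437759 - 1/(49493 + 262612*(-685)) = 437759 - 1/(49493 - 179889220) = 437759 - 1/(-179839727) = 437759 - 1*(-1/179839727) = 437759 + 1/179839727 = 78726459051794/179839727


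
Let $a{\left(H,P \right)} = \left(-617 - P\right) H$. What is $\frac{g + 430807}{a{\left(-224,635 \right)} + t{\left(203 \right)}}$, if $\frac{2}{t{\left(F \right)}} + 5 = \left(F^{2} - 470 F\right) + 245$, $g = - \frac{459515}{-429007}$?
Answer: $\frac{4986527326703802}{3246136062217841} \approx 1.5361$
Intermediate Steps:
$g = \frac{459515}{429007}$ ($g = \left(-459515\right) \left(- \frac{1}{429007}\right) = \frac{459515}{429007} \approx 1.0711$)
$a{\left(H,P \right)} = H \left(-617 - P\right)$
$t{\left(F \right)} = \frac{2}{240 + F^{2} - 470 F}$ ($t{\left(F \right)} = \frac{2}{-5 + \left(\left(F^{2} - 470 F\right) + 245\right)} = \frac{2}{-5 + \left(245 + F^{2} - 470 F\right)} = \frac{2}{240 + F^{2} - 470 F}$)
$\frac{g + 430807}{a{\left(-224,635 \right)} + t{\left(203 \right)}} = \frac{\frac{459515}{429007} + 430807}{\left(-1\right) \left(-224\right) \left(617 + 635\right) + \frac{2}{240 + 203^{2} - 95410}} = \frac{184819678164}{429007 \left(\left(-1\right) \left(-224\right) 1252 + \frac{2}{240 + 41209 - 95410}\right)} = \frac{184819678164}{429007 \left(280448 + \frac{2}{-53961}\right)} = \frac{184819678164}{429007 \left(280448 + 2 \left(- \frac{1}{53961}\right)\right)} = \frac{184819678164}{429007 \left(280448 - \frac{2}{53961}\right)} = \frac{184819678164}{429007 \cdot \frac{15133254526}{53961}} = \frac{184819678164}{429007} \cdot \frac{53961}{15133254526} = \frac{4986527326703802}{3246136062217841}$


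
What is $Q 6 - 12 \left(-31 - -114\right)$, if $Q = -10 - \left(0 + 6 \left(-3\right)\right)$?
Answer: $-948$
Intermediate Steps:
$Q = 8$ ($Q = -10 - \left(0 - 18\right) = -10 - -18 = -10 + 18 = 8$)
$Q 6 - 12 \left(-31 - -114\right) = 8 \cdot 6 - 12 \left(-31 - -114\right) = 48 - 12 \left(-31 + 114\right) = 48 - 996 = -948$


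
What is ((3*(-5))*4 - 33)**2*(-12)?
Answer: -103788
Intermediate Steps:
((3*(-5))*4 - 33)**2*(-12) = (-15*4 - 33)**2*(-12) = (-60 - 33)**2*(-12) = (-93)**2*(-12) = 8649*(-12) = -103788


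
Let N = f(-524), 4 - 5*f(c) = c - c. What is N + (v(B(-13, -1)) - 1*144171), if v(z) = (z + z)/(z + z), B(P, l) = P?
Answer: -720846/5 ≈ -1.4417e+5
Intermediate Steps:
f(c) = ⅘ (f(c) = ⅘ - (c - c)/5 = ⅘ - ⅕*0 = ⅘ + 0 = ⅘)
v(z) = 1 (v(z) = (2*z)/((2*z)) = (2*z)*(1/(2*z)) = 1)
N = ⅘ ≈ 0.80000
N + (v(B(-13, -1)) - 1*144171) = ⅘ + (1 - 1*144171) = ⅘ + (1 - 144171) = ⅘ - 144170 = -720846/5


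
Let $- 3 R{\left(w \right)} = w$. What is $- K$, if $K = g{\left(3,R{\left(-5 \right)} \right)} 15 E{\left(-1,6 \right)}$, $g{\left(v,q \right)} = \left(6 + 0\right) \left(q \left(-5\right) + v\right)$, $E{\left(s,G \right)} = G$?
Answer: $2880$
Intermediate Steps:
$R{\left(w \right)} = - \frac{w}{3}$
$g{\left(v,q \right)} = - 30 q + 6 v$ ($g{\left(v,q \right)} = 6 \left(- 5 q + v\right) = 6 \left(v - 5 q\right) = - 30 q + 6 v$)
$K = -2880$ ($K = \left(- 30 \left(\left(- \frac{1}{3}\right) \left(-5\right)\right) + 6 \cdot 3\right) 15 \cdot 6 = \left(\left(-30\right) \frac{5}{3} + 18\right) 15 \cdot 6 = \left(-50 + 18\right) 15 \cdot 6 = \left(-32\right) 15 \cdot 6 = \left(-480\right) 6 = -2880$)
$- K = \left(-1\right) \left(-2880\right) = 2880$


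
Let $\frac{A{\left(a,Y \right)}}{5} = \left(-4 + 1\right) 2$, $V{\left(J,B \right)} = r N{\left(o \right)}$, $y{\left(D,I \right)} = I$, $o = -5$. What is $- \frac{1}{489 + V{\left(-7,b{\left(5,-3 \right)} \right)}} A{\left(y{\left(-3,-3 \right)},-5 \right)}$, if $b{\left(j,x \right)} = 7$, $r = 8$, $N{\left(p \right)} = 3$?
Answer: $\frac{10}{171} \approx 0.05848$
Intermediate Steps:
$V{\left(J,B \right)} = 24$ ($V{\left(J,B \right)} = 8 \cdot 3 = 24$)
$A{\left(a,Y \right)} = -30$ ($A{\left(a,Y \right)} = 5 \left(-4 + 1\right) 2 = 5 \left(\left(-3\right) 2\right) = 5 \left(-6\right) = -30$)
$- \frac{1}{489 + V{\left(-7,b{\left(5,-3 \right)} \right)}} A{\left(y{\left(-3,-3 \right)},-5 \right)} = - \frac{1}{489 + 24} \left(-30\right) = - \frac{1}{513} \left(-30\right) = \left(-1\right) \frac{1}{513} \left(-30\right) = \left(- \frac{1}{513}\right) \left(-30\right) = \frac{10}{171}$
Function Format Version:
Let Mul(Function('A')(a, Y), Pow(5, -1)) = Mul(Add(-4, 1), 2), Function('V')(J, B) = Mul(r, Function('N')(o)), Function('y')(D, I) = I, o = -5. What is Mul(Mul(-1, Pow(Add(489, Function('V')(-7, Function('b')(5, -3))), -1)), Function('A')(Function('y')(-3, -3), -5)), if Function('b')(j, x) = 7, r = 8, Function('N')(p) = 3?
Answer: Rational(10, 171) ≈ 0.058480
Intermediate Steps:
Function('V')(J, B) = 24 (Function('V')(J, B) = Mul(8, 3) = 24)
Function('A')(a, Y) = -30 (Function('A')(a, Y) = Mul(5, Mul(Add(-4, 1), 2)) = Mul(5, Mul(-3, 2)) = Mul(5, -6) = -30)
Mul(Mul(-1, Pow(Add(489, Function('V')(-7, Function('b')(5, -3))), -1)), Function('A')(Function('y')(-3, -3), -5)) = Mul(Mul(-1, Pow(Add(489, 24), -1)), -30) = Mul(Mul(-1, Pow(513, -1)), -30) = Mul(Mul(-1, Rational(1, 513)), -30) = Mul(Rational(-1, 513), -30) = Rational(10, 171)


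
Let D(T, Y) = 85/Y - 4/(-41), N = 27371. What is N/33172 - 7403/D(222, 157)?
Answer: -1580636421169/136436436 ≈ -11585.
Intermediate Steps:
D(T, Y) = 4/41 + 85/Y (D(T, Y) = 85/Y - 4*(-1/41) = 85/Y + 4/41 = 4/41 + 85/Y)
N/33172 - 7403/D(222, 157) = 27371/33172 - 7403/(4/41 + 85/157) = 27371/33172 - 7403/4113/6437 = 27371/33172 - 7403*6437/4113 = 27371/33172 - 47653111/4113 = -1580636421169/136436436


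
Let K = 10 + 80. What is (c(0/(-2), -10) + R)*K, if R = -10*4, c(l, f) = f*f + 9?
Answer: 6210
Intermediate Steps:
c(l, f) = 9 + f² (c(l, f) = f² + 9 = 9 + f²)
R = -40
K = 90
(c(0/(-2), -10) + R)*K = ((9 + (-10)²) - 40)*90 = ((9 + 100) - 40)*90 = (109 - 40)*90 = 69*90 = 6210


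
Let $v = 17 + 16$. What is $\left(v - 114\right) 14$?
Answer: $-1134$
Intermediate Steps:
$v = 33$
$\left(v - 114\right) 14 = \left(33 - 114\right) 14 = \left(-81\right) 14 = -1134$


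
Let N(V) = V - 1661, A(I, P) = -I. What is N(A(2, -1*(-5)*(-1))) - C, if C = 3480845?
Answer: -3482508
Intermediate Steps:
N(V) = -1661 + V
N(A(2, -1*(-5)*(-1))) - C = (-1661 - 1*2) - 1*3480845 = (-1661 - 2) - 3480845 = -1663 - 3480845 = -3482508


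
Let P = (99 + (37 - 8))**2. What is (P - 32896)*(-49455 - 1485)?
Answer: 841121280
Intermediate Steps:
P = 16384 (P = (99 + 29)**2 = 128**2 = 16384)
(P - 32896)*(-49455 - 1485) = (16384 - 32896)*(-49455 - 1485) = -16512*(-50940) = 841121280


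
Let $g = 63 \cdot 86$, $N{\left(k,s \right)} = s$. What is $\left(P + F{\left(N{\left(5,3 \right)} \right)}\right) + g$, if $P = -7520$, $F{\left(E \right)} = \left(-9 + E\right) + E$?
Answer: $-2105$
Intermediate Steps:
$F{\left(E \right)} = -9 + 2 E$
$g = 5418$
$\left(P + F{\left(N{\left(5,3 \right)} \right)}\right) + g = \left(-7520 + \left(-9 + 2 \cdot 3\right)\right) + 5418 = \left(-7520 + \left(-9 + 6\right)\right) + 5418 = \left(-7520 - 3\right) + 5418 = -7523 + 5418 = -2105$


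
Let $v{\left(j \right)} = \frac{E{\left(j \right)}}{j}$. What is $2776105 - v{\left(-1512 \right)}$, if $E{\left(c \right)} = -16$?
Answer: $\frac{524683843}{189} \approx 2.7761 \cdot 10^{6}$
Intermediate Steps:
$v{\left(j \right)} = - \frac{16}{j}$
$2776105 - v{\left(-1512 \right)} = 2776105 - - \frac{16}{-1512} = 2776105 - \left(-16\right) \left(- \frac{1}{1512}\right) = 2776105 - \frac{2}{189} = \frac{524683843}{189}$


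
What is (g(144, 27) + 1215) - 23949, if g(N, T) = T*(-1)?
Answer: -22761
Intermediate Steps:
g(N, T) = -T
(g(144, 27) + 1215) - 23949 = (-1*27 + 1215) - 23949 = (-27 + 1215) - 23949 = 1188 - 23949 = -22761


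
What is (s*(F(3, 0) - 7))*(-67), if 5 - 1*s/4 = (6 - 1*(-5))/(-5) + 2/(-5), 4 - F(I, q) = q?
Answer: 30552/5 ≈ 6110.4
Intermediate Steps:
F(I, q) = 4 - q
s = 152/5 (s = 20 - 4*((6 - 1*(-5))/(-5) + 2/(-5)) = 20 - 4*((6 + 5)*(-⅕) + 2*(-⅕)) = 20 - 4*(11*(-⅕) - ⅖) = 20 - 4*(-11/5 - ⅖) = 20 - 4*(-13/5) = 20 + 52/5 = 152/5 ≈ 30.400)
(s*(F(3, 0) - 7))*(-67) = (152*((4 - 1*0) - 7)/5)*(-67) = (152*((4 + 0) - 7)/5)*(-67) = (152*(4 - 7)/5)*(-67) = ((152/5)*(-3))*(-67) = -456/5*(-67) = 30552/5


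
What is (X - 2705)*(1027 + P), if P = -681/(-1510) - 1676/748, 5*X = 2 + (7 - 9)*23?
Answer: -3928071451143/1411850 ≈ -2.7822e+6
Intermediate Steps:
X = -44/5 (X = (2 + (7 - 9)*23)/5 = (2 - 2*23)/5 = (2 - 46)/5 = (1/5)*(-44) = -44/5 ≈ -8.8000)
P = -505343/282370 (P = -681*(-1/1510) - 1676*1/748 = 681/1510 - 419/187 = -505343/282370 ≈ -1.7896)
(X - 2705)*(1027 + P) = (-44/5 - 2705)*(1027 - 505343/282370) = -13569/5*289488647/282370 = -3928071451143/1411850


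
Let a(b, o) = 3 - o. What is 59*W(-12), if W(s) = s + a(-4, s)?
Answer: 177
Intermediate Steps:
W(s) = 3 (W(s) = s + (3 - s) = 3)
59*W(-12) = 59*3 = 177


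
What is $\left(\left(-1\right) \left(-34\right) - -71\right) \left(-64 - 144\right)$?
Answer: $-21840$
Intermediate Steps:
$\left(\left(-1\right) \left(-34\right) - -71\right) \left(-64 - 144\right) = \left(34 + 71\right) \left(-208\right) = 105 \left(-208\right) = -21840$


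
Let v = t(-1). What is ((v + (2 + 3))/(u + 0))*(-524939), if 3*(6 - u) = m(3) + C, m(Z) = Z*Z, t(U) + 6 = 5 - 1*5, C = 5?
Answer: 1574817/4 ≈ 3.9370e+5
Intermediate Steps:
t(U) = -6 (t(U) = -6 + (5 - 1*5) = -6 + (5 - 5) = -6 + 0 = -6)
v = -6
m(Z) = Z²
u = 4/3 (u = 6 - (3² + 5)/3 = 6 - (9 + 5)/3 = 6 - ⅓*14 = 6 - 14/3 = 4/3 ≈ 1.3333)
((v + (2 + 3))/(u + 0))*(-524939) = ((-6 + (2 + 3))/(4/3 + 0))*(-524939) = ((-6 + 5)/(4/3))*(-524939) = -1*¾*(-524939) = -¾*(-524939) = 1574817/4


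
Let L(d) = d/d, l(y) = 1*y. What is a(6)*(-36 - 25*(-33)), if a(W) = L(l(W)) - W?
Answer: -3945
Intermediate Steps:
l(y) = y
L(d) = 1
a(W) = 1 - W
a(6)*(-36 - 25*(-33)) = (1 - 1*6)*(-36 - 25*(-33)) = (1 - 6)*(-36 + 825) = -5*789 = -3945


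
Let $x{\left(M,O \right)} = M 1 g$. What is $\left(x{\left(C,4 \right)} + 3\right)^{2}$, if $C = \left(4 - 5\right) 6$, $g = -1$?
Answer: $81$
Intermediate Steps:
$C = -6$ ($C = \left(-1\right) 6 = -6$)
$x{\left(M,O \right)} = - M$ ($x{\left(M,O \right)} = M 1 \left(-1\right) = M \left(-1\right) = - M$)
$\left(x{\left(C,4 \right)} + 3\right)^{2} = \left(\left(-1\right) \left(-6\right) + 3\right)^{2} = \left(6 + 3\right)^{2} = 9^{2} = 81$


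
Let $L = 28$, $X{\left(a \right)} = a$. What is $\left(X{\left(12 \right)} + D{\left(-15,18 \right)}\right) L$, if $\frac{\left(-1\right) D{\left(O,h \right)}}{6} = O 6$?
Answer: $15456$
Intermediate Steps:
$D{\left(O,h \right)} = - 36 O$ ($D{\left(O,h \right)} = - 6 O 6 = - 6 \cdot 6 O = - 36 O$)
$\left(X{\left(12 \right)} + D{\left(-15,18 \right)}\right) L = \left(12 - -540\right) 28 = \left(12 + 540\right) 28 = 552 \cdot 28 = 15456$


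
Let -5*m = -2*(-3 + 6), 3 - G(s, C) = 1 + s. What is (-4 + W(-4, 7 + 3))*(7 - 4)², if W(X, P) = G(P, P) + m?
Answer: -486/5 ≈ -97.200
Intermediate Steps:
G(s, C) = 2 - s (G(s, C) = 3 - (1 + s) = 3 + (-1 - s) = 2 - s)
m = 6/5 (m = -(-2)*(-3 + 6)/5 = -(-2)*3/5 = -⅕*(-6) = 6/5 ≈ 1.2000)
W(X, P) = 16/5 - P (W(X, P) = (2 - P) + 6/5 = 16/5 - P)
(-4 + W(-4, 7 + 3))*(7 - 4)² = (-4 + (16/5 - (7 + 3)))*(7 - 4)² = (-4 + (16/5 - 1*10))*3² = (-4 + (16/5 - 10))*9 = (-4 - 34/5)*9 = -54/5*9 = -486/5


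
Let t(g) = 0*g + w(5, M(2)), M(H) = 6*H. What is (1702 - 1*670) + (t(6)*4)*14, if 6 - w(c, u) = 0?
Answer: 1368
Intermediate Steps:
w(c, u) = 6 (w(c, u) = 6 - 1*0 = 6 + 0 = 6)
t(g) = 6 (t(g) = 0*g + 6 = 0 + 6 = 6)
(1702 - 1*670) + (t(6)*4)*14 = (1702 - 1*670) + (6*4)*14 = (1702 - 670) + 24*14 = 1032 + 336 = 1368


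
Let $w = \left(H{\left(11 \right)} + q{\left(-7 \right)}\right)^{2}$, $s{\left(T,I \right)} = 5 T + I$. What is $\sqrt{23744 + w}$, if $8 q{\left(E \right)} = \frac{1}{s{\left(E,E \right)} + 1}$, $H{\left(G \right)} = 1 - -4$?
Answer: $\frac{\sqrt{2557160817}}{328} \approx 154.17$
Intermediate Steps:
$s{\left(T,I \right)} = I + 5 T$
$H{\left(G \right)} = 5$ ($H{\left(G \right)} = 1 + 4 = 5$)
$q{\left(E \right)} = \frac{1}{8 \left(1 + 6 E\right)}$ ($q{\left(E \right)} = \frac{1}{8 \left(\left(E + 5 E\right) + 1\right)} = \frac{1}{8 \left(6 E + 1\right)} = \frac{1}{8 \left(1 + 6 E\right)}$)
$w = \frac{2686321}{107584}$ ($w = \left(5 + \frac{1}{8 \left(1 + 6 \left(-7\right)\right)}\right)^{2} = \left(5 + \frac{1}{8 \left(1 - 42\right)}\right)^{2} = \left(5 + \frac{1}{8 \left(-41\right)}\right)^{2} = \left(5 + \frac{1}{8} \left(- \frac{1}{41}\right)\right)^{2} = \left(5 - \frac{1}{328}\right)^{2} = \left(\frac{1639}{328}\right)^{2} = \frac{2686321}{107584} \approx 24.97$)
$\sqrt{23744 + w} = \sqrt{23744 + \frac{2686321}{107584}} = \sqrt{\frac{2557160817}{107584}} = \frac{\sqrt{2557160817}}{328}$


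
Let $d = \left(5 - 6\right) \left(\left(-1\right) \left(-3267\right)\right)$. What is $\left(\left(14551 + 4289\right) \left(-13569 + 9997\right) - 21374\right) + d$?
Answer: $-67321121$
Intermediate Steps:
$d = -3267$ ($d = \left(5 - 6\right) 3267 = \left(-1\right) 3267 = -3267$)
$\left(\left(14551 + 4289\right) \left(-13569 + 9997\right) - 21374\right) + d = \left(\left(14551 + 4289\right) \left(-13569 + 9997\right) - 21374\right) - 3267 = \left(18840 \left(-3572\right) - 21374\right) - 3267 = \left(-67296480 - 21374\right) - 3267 = -67317854 - 3267 = -67321121$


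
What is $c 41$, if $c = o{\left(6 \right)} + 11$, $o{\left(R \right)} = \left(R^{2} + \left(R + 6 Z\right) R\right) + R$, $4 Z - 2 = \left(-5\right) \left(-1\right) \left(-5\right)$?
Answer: $-4838$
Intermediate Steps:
$Z = - \frac{23}{4}$ ($Z = \frac{1}{2} + \frac{\left(-5\right) \left(-1\right) \left(-5\right)}{4} = \frac{1}{2} + \frac{5 \left(-5\right)}{4} = \frac{1}{2} + \frac{1}{4} \left(-25\right) = \frac{1}{2} - \frac{25}{4} = - \frac{23}{4} \approx -5.75$)
$o{\left(R \right)} = R + R^{2} + R \left(- \frac{69}{2} + R\right)$ ($o{\left(R \right)} = \left(R^{2} + \left(R + 6 \left(- \frac{23}{4}\right)\right) R\right) + R = \left(R^{2} + \left(R - \frac{69}{2}\right) R\right) + R = \left(R^{2} + \left(- \frac{69}{2} + R\right) R\right) + R = \left(R^{2} + R \left(- \frac{69}{2} + R\right)\right) + R = R + R^{2} + R \left(- \frac{69}{2} + R\right)$)
$c = -118$ ($c = \frac{1}{2} \cdot 6 \left(-67 + 4 \cdot 6\right) + 11 = \frac{1}{2} \cdot 6 \left(-67 + 24\right) + 11 = \frac{1}{2} \cdot 6 \left(-43\right) + 11 = -129 + 11 = -118$)
$c 41 = \left(-118\right) 41 = -4838$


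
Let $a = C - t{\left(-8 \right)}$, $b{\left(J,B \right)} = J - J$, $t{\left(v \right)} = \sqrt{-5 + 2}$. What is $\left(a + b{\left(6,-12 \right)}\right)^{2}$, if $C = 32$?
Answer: $\left(32 - i \sqrt{3}\right)^{2} \approx 1021.0 - 110.85 i$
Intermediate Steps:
$t{\left(v \right)} = i \sqrt{3}$ ($t{\left(v \right)} = \sqrt{-3} = i \sqrt{3}$)
$b{\left(J,B \right)} = 0$
$a = 32 - i \sqrt{3} \approx 32.0 - 1.732 i$
$\left(a + b{\left(6,-12 \right)}\right)^{2} = \left(\left(32 - i \sqrt{3}\right) + 0\right)^{2} = \left(32 - i \sqrt{3}\right)^{2}$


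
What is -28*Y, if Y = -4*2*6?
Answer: 1344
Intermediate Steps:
Y = -48 (Y = -8*6 = -48)
-28*Y = -28*(-48) = 1344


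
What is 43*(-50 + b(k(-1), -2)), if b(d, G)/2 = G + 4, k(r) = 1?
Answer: -1978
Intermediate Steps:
b(d, G) = 8 + 2*G (b(d, G) = 2*(G + 4) = 2*(4 + G) = 8 + 2*G)
43*(-50 + b(k(-1), -2)) = 43*(-50 + (8 + 2*(-2))) = 43*(-50 + (8 - 4)) = 43*(-50 + 4) = 43*(-46) = -1978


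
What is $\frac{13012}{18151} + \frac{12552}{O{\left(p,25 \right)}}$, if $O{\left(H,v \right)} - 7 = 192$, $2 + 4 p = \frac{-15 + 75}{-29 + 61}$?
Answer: $\frac{230420740}{3612049} \approx 63.792$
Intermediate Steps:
$p = - \frac{1}{32}$ ($p = - \frac{1}{2} + \frac{\left(-15 + 75\right) \frac{1}{-29 + 61}}{4} = - \frac{1}{2} + \frac{60 \cdot \frac{1}{32}}{4} = - \frac{1}{2} + \frac{1}{4} \cdot \frac{15}{8} = - \frac{1}{2} + \frac{15}{32} = - \frac{1}{32} \approx -0.03125$)
$O{\left(H,v \right)} = 199$ ($O{\left(H,v \right)} = 7 + 192 = 199$)
$\frac{13012}{18151} + \frac{12552}{O{\left(p,25 \right)}} = \frac{13012}{18151} + \frac{12552}{199} = \frac{230420740}{3612049}$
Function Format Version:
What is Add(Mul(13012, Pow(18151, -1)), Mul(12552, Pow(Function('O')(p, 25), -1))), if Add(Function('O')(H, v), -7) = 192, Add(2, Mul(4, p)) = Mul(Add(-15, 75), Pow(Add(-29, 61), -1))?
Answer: Rational(230420740, 3612049) ≈ 63.792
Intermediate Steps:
p = Rational(-1, 32) (p = Add(Rational(-1, 2), Mul(Rational(1, 4), Mul(Add(-15, 75), Pow(Add(-29, 61), -1)))) = Add(Rational(-1, 2), Mul(Rational(1, 4), Mul(60, Pow(32, -1)))) = Add(Rational(-1, 2), Mul(Rational(1, 4), Mul(60, Rational(1, 32)))) = Add(Rational(-1, 2), Mul(Rational(1, 4), Rational(15, 8))) = Add(Rational(-1, 2), Rational(15, 32)) = Rational(-1, 32) ≈ -0.031250)
Function('O')(H, v) = 199 (Function('O')(H, v) = Add(7, 192) = 199)
Add(Mul(13012, Pow(18151, -1)), Mul(12552, Pow(Function('O')(p, 25), -1))) = Add(Mul(13012, Pow(18151, -1)), Mul(12552, Pow(199, -1))) = Add(Mul(13012, Rational(1, 18151)), Mul(12552, Rational(1, 199))) = Add(Rational(13012, 18151), Rational(12552, 199)) = Rational(230420740, 3612049)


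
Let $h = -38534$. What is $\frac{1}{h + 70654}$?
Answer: $\frac{1}{32120} \approx 3.1133 \cdot 10^{-5}$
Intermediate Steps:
$\frac{1}{h + 70654} = \frac{1}{-38534 + 70654} = \frac{1}{32120}$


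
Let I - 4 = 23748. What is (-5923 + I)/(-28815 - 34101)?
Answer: -849/2996 ≈ -0.28338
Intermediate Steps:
I = 23752 (I = 4 + 23748 = 23752)
(-5923 + I)/(-28815 - 34101) = (-5923 + 23752)/(-28815 - 34101) = 17829/(-62916) = 17829*(-1/62916) = -849/2996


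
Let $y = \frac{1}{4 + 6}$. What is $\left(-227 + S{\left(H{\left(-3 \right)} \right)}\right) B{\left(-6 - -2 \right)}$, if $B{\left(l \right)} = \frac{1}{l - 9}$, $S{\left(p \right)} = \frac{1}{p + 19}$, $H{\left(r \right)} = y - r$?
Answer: $\frac{50157}{2873} \approx 17.458$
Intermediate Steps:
$y = \frac{1}{10} \approx 0.1$
$H{\left(r \right)} = \frac{1}{10} - r$
$S{\left(p \right)} = \frac{1}{19 + p}$
$B{\left(l \right)} = \frac{1}{-9 + l}$
$\left(-227 + S{\left(H{\left(-3 \right)} \right)}\right) B{\left(-6 - -2 \right)} = \frac{-227 + \frac{1}{19 + \left(\frac{1}{10} - -3\right)}}{-9 - 4} = \frac{-227 + \frac{1}{19 + \left(\frac{1}{10} + 3\right)}}{-9 + \left(-6 + 2\right)} = \frac{-227 + \frac{1}{19 + \frac{31}{10}}}{-9 - 4} = \frac{-227 + \frac{1}{\frac{221}{10}}}{-13} = \left(-227 + \frac{10}{221}\right) \left(- \frac{1}{13}\right) = \left(- \frac{50157}{221}\right) \left(- \frac{1}{13}\right) = \frac{50157}{2873}$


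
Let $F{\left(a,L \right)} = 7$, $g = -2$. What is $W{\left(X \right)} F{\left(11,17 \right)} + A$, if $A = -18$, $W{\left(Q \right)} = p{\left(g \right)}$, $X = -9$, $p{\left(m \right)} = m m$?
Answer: $10$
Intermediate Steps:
$p{\left(m \right)} = m^{2}$
$W{\left(Q \right)} = 4$ ($W{\left(Q \right)} = \left(-2\right)^{2} = 4$)
$W{\left(X \right)} F{\left(11,17 \right)} + A = 4 \cdot 7 - 18 = 28 - 18 = 10$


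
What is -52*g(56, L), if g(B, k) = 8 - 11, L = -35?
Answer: 156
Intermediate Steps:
g(B, k) = -3
-52*g(56, L) = -52*(-3) = 156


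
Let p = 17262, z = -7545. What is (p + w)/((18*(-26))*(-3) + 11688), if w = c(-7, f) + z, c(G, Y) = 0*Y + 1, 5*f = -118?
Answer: 4859/6546 ≈ 0.74229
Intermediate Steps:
f = -118/5 (f = (⅕)*(-118) = -118/5 ≈ -23.600)
c(G, Y) = 1 (c(G, Y) = 0 + 1 = 1)
w = -7544 (w = 1 - 7545 = -7544)
(p + w)/((18*(-26))*(-3) + 11688) = (17262 - 7544)/((18*(-26))*(-3) + 11688) = 9718/(-468*(-3) + 11688) = 9718/(1404 + 11688) = 9718/13092 = 9718*(1/13092) = 4859/6546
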